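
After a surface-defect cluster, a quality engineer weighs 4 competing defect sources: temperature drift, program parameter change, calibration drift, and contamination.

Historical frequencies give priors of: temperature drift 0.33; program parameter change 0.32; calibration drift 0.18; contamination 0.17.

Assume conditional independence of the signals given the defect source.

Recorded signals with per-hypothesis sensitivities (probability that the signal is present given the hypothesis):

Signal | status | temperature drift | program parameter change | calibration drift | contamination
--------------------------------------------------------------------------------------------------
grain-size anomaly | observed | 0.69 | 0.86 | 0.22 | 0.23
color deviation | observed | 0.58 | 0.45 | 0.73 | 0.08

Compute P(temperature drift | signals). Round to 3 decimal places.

0.459

By Bayes' rule with conditional independence, the unnormalized weight for each hypothesis is prior × ∏ likelihoods:
  temperature drift: 0.33 × 0.69 × 0.58 = 0.13207
  program parameter change: 0.32 × 0.86 × 0.45 = 0.12384
  calibration drift: 0.18 × 0.22 × 0.73 = 0.028908
  contamination: 0.17 × 0.23 × 0.08 = 0.003128
Normalizing constant Z = 0.13207 + 0.12384 + 0.028908 + 0.003128 = 0.28794.
P(temperature drift | evidence) = 0.13207 / 0.28794 ≈ 0.459.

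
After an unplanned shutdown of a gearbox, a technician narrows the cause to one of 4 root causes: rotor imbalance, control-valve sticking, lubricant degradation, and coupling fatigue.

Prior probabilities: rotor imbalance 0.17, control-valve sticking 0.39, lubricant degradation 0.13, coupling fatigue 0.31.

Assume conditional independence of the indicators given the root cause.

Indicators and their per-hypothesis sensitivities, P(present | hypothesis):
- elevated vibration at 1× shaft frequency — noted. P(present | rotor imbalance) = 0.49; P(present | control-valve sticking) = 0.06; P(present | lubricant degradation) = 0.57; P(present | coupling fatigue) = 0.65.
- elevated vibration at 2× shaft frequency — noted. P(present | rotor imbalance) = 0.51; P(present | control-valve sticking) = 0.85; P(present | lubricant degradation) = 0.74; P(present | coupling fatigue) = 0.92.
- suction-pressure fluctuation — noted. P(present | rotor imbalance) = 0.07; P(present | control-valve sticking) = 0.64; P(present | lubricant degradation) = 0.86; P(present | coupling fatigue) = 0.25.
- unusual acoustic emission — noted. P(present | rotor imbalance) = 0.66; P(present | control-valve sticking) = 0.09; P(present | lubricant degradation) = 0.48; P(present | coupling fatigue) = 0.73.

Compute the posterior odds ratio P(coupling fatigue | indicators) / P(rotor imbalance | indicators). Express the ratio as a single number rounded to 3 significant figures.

Unnormalized posterior weight (prior times the indicator likelihoods) for each of the two hypotheses:
  coupling fatigue: 0.31 × 0.65 × 0.92 × 0.25 × 0.73 = 0.033832
  rotor imbalance: 0.17 × 0.49 × 0.51 × 0.07 × 0.66 = 0.0019627
Odds(coupling fatigue : rotor imbalance) = 0.033832 / 0.0019627 ≈ 17.2.

17.2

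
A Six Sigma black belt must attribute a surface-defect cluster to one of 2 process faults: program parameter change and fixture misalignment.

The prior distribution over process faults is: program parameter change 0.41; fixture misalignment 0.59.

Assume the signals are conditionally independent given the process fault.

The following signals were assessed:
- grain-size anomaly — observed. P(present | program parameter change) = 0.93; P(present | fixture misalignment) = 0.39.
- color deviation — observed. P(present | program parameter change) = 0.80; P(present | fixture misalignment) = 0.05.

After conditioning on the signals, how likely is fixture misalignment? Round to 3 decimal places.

0.036

By Bayes' rule with conditional independence, the unnormalized weight for each hypothesis is prior × ∏ likelihoods:
  program parameter change: 0.41 × 0.93 × 0.80 = 0.30504
  fixture misalignment: 0.59 × 0.39 × 0.05 = 0.011505
Marginal likelihood of the evidence = 0.31654.
P(fixture misalignment | evidence) = 0.011505 / 0.31654 ≈ 0.036.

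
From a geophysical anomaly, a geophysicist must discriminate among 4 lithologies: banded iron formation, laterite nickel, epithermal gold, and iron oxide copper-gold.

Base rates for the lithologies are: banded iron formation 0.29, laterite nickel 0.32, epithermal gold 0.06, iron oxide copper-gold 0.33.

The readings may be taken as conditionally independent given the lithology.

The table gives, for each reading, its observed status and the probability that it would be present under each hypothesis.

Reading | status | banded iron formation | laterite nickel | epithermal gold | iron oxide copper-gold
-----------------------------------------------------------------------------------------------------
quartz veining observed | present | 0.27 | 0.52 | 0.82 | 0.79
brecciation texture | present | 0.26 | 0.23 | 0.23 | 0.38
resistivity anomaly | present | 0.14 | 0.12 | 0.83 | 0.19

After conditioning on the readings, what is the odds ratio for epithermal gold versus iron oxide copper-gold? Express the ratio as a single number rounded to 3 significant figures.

The normalizing constant cancels in an odds ratio, so compute prior × likelihood for the two hypotheses only:
  epithermal gold: 0.06 × 0.82 × 0.23 × 0.83 = 0.0093923
  iron oxide copper-gold: 0.33 × 0.79 × 0.38 × 0.19 = 0.018823
Posterior odds = 0.0093923 / 0.018823 ≈ 0.499.

0.499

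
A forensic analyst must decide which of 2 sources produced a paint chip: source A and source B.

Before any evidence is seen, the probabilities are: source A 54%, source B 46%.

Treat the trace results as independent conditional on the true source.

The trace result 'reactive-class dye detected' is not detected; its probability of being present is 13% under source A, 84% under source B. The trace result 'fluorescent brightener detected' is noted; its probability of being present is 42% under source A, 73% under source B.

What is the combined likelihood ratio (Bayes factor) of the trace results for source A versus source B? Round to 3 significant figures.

3.13

Take the product of per-trace result likelihoods under each hypothesis (using 1 − P(present | H) for each absent trace result), then divide.
  source A: (1 − 0.13) × 0.42 = 0.3654
  source B: (1 − 0.84) × 0.73 = 0.1168
Bayes factor = 0.3654 / 0.1168 ≈ 3.13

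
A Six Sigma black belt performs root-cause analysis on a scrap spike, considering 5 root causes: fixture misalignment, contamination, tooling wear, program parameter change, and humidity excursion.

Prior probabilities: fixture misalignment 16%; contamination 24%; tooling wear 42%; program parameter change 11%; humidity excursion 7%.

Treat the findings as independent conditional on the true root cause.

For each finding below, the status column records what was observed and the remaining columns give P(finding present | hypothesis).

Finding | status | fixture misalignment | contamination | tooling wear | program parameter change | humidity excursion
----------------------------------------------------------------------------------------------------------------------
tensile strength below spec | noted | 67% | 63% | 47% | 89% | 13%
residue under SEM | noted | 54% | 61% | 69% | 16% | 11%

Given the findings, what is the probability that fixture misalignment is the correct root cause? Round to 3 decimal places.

0.191

Multiply each prior by the joint likelihood of the evidence pattern:
  fixture misalignment: 0.16 × 0.67 × 0.54 = 0.057888
  contamination: 0.24 × 0.63 × 0.61 = 0.092232
  tooling wear: 0.42 × 0.47 × 0.69 = 0.13621
  program parameter change: 0.11 × 0.89 × 0.16 = 0.015664
  humidity excursion: 0.07 × 0.13 × 0.11 = 0.001001
The unnormalized weights sum to 0.30299.
P(fixture misalignment | evidence) = 0.057888 / 0.30299 ≈ 0.191.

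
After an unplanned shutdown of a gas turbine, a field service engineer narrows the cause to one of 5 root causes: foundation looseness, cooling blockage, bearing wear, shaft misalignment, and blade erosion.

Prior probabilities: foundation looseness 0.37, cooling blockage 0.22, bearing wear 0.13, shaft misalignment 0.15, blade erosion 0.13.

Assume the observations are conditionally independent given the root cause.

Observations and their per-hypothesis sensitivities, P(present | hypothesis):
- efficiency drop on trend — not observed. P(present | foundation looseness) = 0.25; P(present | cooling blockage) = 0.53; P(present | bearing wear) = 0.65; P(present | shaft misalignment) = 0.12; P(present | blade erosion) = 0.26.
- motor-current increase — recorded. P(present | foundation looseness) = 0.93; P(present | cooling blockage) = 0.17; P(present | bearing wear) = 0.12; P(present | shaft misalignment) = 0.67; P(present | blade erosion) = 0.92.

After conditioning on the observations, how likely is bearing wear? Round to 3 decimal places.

0.012

By Bayes' rule with conditional independence, the unnormalized weight for each hypothesis is prior × ∏ likelihoods (using 1 − P(present | H) for each absent observation):
  foundation looseness: 0.37 × (1 − 0.25) × 0.93 = 0.25807
  cooling blockage: 0.22 × (1 − 0.53) × 0.17 = 0.017578
  bearing wear: 0.13 × (1 − 0.65) × 0.12 = 0.00546
  shaft misalignment: 0.15 × (1 − 0.12) × 0.67 = 0.08844
  blade erosion: 0.13 × (1 − 0.26) × 0.92 = 0.088504
Marginal likelihood of the evidence = 0.45806.
P(bearing wear | evidence) = 0.00546 / 0.45806 ≈ 0.012.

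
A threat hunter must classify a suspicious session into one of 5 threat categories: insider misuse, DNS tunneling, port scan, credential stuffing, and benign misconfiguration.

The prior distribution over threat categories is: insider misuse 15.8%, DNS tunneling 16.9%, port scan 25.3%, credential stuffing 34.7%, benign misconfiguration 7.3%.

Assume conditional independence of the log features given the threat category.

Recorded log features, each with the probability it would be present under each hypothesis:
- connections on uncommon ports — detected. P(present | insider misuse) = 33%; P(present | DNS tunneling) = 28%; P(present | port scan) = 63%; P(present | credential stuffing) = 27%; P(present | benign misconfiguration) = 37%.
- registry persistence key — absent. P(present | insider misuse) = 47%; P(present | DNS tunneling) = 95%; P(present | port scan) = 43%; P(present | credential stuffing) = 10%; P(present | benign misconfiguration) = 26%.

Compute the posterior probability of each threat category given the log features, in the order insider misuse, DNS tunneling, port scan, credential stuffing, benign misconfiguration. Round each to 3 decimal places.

0.123, 0.011, 0.403, 0.374, 0.089

By Bayes' rule with conditional independence, the unnormalized weight for each hypothesis is prior × ∏ likelihoods (using 1 − P(present | H) for each absent log feature):
  insider misuse: 0.158 × 0.33 × (1 − 0.47) = 0.027634
  DNS tunneling: 0.169 × 0.28 × (1 − 0.95) = 0.002366
  port scan: 0.253 × 0.63 × (1 − 0.43) = 0.090852
  credential stuffing: 0.347 × 0.27 × (1 − 0.10) = 0.084321
  benign misconfiguration: 0.073 × 0.37 × (1 − 0.26) = 0.019987
Normalizing constant Z = 0.027634 + 0.002366 + 0.090852 + 0.084321 + 0.019987 = 0.22516.
P(insider misuse | evidence) = 0.027634 / 0.22516 ≈ 0.123
P(DNS tunneling | evidence) = 0.002366 / 0.22516 ≈ 0.011
P(port scan | evidence) = 0.090852 / 0.22516 ≈ 0.403
P(credential stuffing | evidence) = 0.084321 / 0.22516 ≈ 0.374
P(benign misconfiguration | evidence) = 0.019987 / 0.22516 ≈ 0.089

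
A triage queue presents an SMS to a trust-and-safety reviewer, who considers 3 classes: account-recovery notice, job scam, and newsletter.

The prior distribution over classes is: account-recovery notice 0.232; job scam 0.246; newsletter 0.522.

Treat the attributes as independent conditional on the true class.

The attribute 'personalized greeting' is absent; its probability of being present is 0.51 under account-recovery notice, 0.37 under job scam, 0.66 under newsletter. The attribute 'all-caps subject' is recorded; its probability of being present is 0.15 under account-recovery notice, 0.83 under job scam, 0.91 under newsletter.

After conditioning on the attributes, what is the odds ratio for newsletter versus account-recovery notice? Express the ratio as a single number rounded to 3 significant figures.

9.47

Posterior odds equal prior odds times the likelihood ratio; only the two competing hypotheses matter (using 1 − P(present | H) for each absent attribute).
  newsletter: 0.522 × (1 − 0.66) × 0.91 = 0.16151
  account-recovery notice: 0.232 × (1 − 0.51) × 0.15 = 0.017052
Posterior odds = 0.16151 / 0.017052 ≈ 9.47.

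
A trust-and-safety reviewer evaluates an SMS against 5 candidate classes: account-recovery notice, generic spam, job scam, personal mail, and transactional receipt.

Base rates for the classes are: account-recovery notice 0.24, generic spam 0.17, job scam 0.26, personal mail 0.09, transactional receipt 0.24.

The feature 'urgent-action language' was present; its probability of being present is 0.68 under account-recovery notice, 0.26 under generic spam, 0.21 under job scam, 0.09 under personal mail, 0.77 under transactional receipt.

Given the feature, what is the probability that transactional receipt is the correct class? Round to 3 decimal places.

0.406

For each hypothesis, the unnormalized posterior weight is prior × likelihood:
  account-recovery notice: 0.24 × 0.68 = 0.1632
  generic spam: 0.17 × 0.26 = 0.0442
  job scam: 0.26 × 0.21 = 0.0546
  personal mail: 0.09 × 0.09 = 0.0081
  transactional receipt: 0.24 × 0.77 = 0.1848
The unnormalized weights sum to 0.4549.
P(transactional receipt | evidence) = 0.1848 / 0.4549 ≈ 0.406.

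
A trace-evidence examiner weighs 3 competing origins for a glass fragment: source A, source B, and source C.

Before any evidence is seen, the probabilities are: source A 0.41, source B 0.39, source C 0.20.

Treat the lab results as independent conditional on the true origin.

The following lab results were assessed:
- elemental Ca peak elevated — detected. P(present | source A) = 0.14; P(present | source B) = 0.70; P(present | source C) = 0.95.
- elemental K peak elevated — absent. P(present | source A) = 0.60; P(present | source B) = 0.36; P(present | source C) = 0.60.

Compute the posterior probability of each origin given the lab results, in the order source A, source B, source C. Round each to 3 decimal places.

0.084, 0.638, 0.278

By Bayes' rule with conditional independence, the unnormalized weight for each hypothesis is prior × ∏ likelihoods (using 1 − P(present | H) for each absent lab result):
  source A: 0.41 × 0.14 × (1 − 0.60) = 0.02296
  source B: 0.39 × 0.70 × (1 − 0.36) = 0.17472
  source C: 0.20 × 0.95 × (1 − 0.60) = 0.076
Marginal likelihood of the evidence = 0.27368.
P(source A | evidence) = 0.02296 / 0.27368 ≈ 0.084
P(source B | evidence) = 0.17472 / 0.27368 ≈ 0.638
P(source C | evidence) = 0.076 / 0.27368 ≈ 0.278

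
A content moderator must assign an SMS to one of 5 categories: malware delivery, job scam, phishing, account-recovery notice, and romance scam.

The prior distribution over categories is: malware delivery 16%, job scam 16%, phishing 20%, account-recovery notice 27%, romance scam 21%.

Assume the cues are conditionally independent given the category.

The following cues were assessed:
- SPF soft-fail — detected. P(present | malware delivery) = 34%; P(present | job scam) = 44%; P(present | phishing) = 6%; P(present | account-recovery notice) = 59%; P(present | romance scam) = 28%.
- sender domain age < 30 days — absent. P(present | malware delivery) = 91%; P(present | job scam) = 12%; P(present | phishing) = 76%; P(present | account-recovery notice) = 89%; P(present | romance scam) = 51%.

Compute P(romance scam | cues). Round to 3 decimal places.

For each hypothesis, the unnormalized posterior weight is prior × product of the cue likelihoods (using 1 − P(present | H) for each absent cue):
  malware delivery: 0.16 × 0.34 × (1 − 0.91) = 0.004896
  job scam: 0.16 × 0.44 × (1 − 0.12) = 0.061952
  phishing: 0.20 × 0.06 × (1 − 0.76) = 0.00288
  account-recovery notice: 0.27 × 0.59 × (1 − 0.89) = 0.017523
  romance scam: 0.21 × 0.28 × (1 − 0.51) = 0.028812
The unnormalized weights sum to 0.11606.
P(romance scam | evidence) = 0.028812 / 0.11606 ≈ 0.248.

0.248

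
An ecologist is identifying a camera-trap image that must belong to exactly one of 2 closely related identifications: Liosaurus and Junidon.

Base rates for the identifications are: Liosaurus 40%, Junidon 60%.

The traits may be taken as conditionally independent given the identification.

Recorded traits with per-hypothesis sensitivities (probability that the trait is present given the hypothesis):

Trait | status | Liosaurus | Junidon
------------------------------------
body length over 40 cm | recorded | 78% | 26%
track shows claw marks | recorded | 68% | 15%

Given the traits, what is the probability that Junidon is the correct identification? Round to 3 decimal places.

For each hypothesis, the unnormalized posterior weight is prior × product of the trait likelihoods:
  Liosaurus: 0.40 × 0.78 × 0.68 = 0.21216
  Junidon: 0.60 × 0.26 × 0.15 = 0.0234
Marginal likelihood of the evidence = 0.23556.
P(Junidon | evidence) = 0.0234 / 0.23556 ≈ 0.099.

0.099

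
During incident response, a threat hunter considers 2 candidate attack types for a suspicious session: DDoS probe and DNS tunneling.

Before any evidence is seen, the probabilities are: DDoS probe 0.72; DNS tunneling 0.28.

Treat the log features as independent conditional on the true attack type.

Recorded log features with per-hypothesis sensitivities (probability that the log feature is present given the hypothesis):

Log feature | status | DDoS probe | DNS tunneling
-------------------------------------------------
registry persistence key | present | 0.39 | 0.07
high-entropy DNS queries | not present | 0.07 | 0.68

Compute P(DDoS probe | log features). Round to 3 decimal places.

0.977

By Bayes' rule with conditional independence, the unnormalized weight for each hypothesis is prior × ∏ likelihoods (using 1 − P(present | H) for each absent log feature):
  DDoS probe: 0.72 × 0.39 × (1 − 0.07) = 0.26114
  DNS tunneling: 0.28 × 0.07 × (1 − 0.68) = 0.006272
Normalizing constant Z = 0.26114 + 0.006272 = 0.26742.
P(DDoS probe | evidence) = 0.26114 / 0.26742 ≈ 0.977.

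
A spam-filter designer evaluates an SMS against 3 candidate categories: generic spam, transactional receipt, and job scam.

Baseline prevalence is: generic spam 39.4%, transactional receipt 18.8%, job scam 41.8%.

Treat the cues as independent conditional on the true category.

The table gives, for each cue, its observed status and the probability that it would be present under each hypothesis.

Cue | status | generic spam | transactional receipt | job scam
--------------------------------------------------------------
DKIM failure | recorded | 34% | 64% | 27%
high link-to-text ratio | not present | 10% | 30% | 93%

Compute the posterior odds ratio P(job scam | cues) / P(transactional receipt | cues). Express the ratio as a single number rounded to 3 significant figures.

0.0938

Posterior odds equal prior odds times the likelihood ratio; only the two competing hypotheses matter (using 1 − P(present | H) for each absent cue).
  job scam: 0.418 × 0.27 × (1 − 0.93) = 0.0079002
  transactional receipt: 0.188 × 0.64 × (1 − 0.30) = 0.084224
Odds(job scam : transactional receipt) = 0.0079002 / 0.084224 ≈ 0.0938.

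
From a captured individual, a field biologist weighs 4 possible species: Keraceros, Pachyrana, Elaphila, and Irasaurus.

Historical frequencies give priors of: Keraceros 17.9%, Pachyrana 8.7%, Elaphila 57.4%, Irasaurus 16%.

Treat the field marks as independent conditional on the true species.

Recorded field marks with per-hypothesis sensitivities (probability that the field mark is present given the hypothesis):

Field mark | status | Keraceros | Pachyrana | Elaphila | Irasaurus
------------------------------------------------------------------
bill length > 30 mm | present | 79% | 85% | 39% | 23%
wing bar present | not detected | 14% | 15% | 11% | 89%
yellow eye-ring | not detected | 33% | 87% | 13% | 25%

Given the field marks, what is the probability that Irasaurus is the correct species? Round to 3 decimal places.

Multiply each prior by the joint likelihood of the field mark pattern (using 1 − P(present | H) for each absent field mark):
  Keraceros: 0.179 × 0.79 × (1 − 0.14) × (1 − 0.33) = 0.08148
  Pachyrana: 0.087 × 0.85 × (1 − 0.15) × (1 − 0.87) = 0.0081715
  Elaphila: 0.574 × 0.39 × (1 − 0.11) × (1 − 0.13) = 0.17333
  Irasaurus: 0.160 × 0.23 × (1 − 0.89) × (1 − 0.25) = 0.003036
The unnormalized weights sum to 0.26602.
P(Irasaurus | evidence) = 0.003036 / 0.26602 ≈ 0.011.

0.011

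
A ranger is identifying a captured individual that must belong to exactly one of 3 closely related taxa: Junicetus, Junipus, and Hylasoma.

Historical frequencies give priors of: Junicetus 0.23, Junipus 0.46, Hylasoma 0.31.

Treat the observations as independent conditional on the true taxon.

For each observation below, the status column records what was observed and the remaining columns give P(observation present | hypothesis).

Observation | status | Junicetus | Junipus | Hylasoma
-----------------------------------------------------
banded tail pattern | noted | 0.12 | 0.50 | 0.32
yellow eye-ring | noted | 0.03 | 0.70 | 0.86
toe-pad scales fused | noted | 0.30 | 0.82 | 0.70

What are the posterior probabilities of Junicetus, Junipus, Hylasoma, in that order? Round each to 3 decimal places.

0.001, 0.688, 0.311

For each hypothesis, the unnormalized posterior weight is prior × product of the observation likelihoods:
  Junicetus: 0.23 × 0.12 × 0.03 × 0.30 = 0.0002484
  Junipus: 0.46 × 0.50 × 0.70 × 0.82 = 0.13202
  Hylasoma: 0.31 × 0.32 × 0.86 × 0.70 = 0.059718
Marginal likelihood of the evidence = 0.19199.
P(Junicetus | evidence) = 0.0002484 / 0.19199 ≈ 0.001
P(Junipus | evidence) = 0.13202 / 0.19199 ≈ 0.688
P(Hylasoma | evidence) = 0.059718 / 0.19199 ≈ 0.311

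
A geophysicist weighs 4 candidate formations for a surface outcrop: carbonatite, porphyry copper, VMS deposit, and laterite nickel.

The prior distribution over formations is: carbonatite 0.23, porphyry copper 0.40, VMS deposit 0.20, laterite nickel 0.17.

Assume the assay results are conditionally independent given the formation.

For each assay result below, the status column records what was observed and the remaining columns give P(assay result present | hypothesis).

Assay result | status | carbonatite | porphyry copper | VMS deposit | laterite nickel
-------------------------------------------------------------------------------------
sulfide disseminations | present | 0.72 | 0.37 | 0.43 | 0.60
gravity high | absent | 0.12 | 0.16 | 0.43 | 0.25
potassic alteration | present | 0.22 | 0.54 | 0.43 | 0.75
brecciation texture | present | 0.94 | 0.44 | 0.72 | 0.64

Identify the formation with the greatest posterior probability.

Multiply each prior by the joint likelihood of the assay result pattern (using 1 − P(present | H) for each absent assay result):
  carbonatite: 0.23 × 0.72 × (1 − 0.12) × 0.22 × 0.94 = 0.030137
  porphyry copper: 0.40 × 0.37 × (1 − 0.16) × 0.54 × 0.44 = 0.029538
  VMS deposit: 0.20 × 0.43 × (1 − 0.43) × 0.43 × 0.72 = 0.015177
  laterite nickel: 0.17 × 0.60 × (1 − 0.25) × 0.75 × 0.64 = 0.03672
Marginal likelihood of the evidence = 0.11157.
P(carbonatite | evidence) ≈ 0.030137 / 0.11157 ≈ 0.270
P(porphyry copper | evidence) ≈ 0.029538 / 0.11157 ≈ 0.265
P(VMS deposit | evidence) ≈ 0.015177 / 0.11157 ≈ 0.136
P(laterite nickel | evidence) ≈ 0.03672 / 0.11157 ≈ 0.329
The largest is 0.329, so laterite nickel is most probable.

laterite nickel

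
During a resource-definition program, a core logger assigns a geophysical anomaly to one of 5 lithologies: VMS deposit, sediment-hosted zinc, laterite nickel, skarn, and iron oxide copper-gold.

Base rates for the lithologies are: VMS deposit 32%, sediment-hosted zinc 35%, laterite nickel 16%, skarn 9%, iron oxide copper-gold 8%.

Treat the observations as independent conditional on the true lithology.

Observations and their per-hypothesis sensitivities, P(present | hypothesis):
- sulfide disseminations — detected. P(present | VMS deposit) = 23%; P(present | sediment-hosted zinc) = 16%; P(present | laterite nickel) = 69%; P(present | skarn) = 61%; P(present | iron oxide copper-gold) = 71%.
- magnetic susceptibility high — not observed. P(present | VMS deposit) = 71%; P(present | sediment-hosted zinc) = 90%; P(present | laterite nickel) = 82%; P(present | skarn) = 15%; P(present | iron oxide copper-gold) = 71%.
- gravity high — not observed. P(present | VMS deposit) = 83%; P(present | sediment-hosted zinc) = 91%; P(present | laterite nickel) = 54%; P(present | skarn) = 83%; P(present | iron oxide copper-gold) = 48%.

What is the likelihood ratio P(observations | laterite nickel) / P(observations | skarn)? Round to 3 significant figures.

The Bayes factor is the ratio of the joint likelihoods of the evidence pattern under the two hypotheses (using 1 − P(present | H) for each absent observation).
  laterite nickel: 0.69 × (1 − 0.82) × (1 − 0.54) = 0.057132
  skarn: 0.61 × (1 − 0.15) × (1 − 0.83) = 0.088145
Bayes factor = 0.057132 / 0.088145 ≈ 0.648

0.648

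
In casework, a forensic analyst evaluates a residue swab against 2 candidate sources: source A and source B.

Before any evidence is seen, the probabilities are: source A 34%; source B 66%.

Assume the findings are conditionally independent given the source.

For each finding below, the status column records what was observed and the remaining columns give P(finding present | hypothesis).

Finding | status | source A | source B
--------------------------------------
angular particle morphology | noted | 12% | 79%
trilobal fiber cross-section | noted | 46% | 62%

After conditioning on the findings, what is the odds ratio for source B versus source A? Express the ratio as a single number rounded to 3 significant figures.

17.2

Posterior odds equal prior odds times the likelihood ratio; only the two competing hypotheses matter.
  source B: 0.66 × 0.79 × 0.62 = 0.32327
  source A: 0.34 × 0.12 × 0.46 = 0.018768
Odds(source B : source A) = 0.32327 / 0.018768 ≈ 17.2.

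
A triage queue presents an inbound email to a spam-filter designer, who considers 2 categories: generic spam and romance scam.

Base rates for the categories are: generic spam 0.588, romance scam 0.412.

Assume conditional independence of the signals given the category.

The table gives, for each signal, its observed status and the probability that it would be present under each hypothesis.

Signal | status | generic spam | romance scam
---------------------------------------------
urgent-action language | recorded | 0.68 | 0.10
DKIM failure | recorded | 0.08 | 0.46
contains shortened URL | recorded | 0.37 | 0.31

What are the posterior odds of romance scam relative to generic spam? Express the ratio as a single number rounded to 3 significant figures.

0.496

Unnormalized posterior weight (prior times the signal likelihoods) for each of the two hypotheses:
  romance scam: 0.412 × 0.10 × 0.46 × 0.31 = 0.0058751
  generic spam: 0.588 × 0.68 × 0.08 × 0.37 = 0.011835
Posterior odds = 0.0058751 / 0.011835 ≈ 0.496.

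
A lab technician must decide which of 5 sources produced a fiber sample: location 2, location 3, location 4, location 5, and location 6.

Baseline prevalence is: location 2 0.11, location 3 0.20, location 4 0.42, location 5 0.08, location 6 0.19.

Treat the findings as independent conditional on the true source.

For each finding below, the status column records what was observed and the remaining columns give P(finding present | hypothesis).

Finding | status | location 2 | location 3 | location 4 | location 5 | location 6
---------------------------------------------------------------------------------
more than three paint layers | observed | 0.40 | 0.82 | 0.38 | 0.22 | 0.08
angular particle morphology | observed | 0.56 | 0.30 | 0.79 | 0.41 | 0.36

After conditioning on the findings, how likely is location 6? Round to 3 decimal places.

Multiply each prior by the joint likelihood of the evidence pattern:
  location 2: 0.11 × 0.40 × 0.56 = 0.02464
  location 3: 0.20 × 0.82 × 0.30 = 0.0492
  location 4: 0.42 × 0.38 × 0.79 = 0.12608
  location 5: 0.08 × 0.22 × 0.41 = 0.007216
  location 6: 0.19 × 0.08 × 0.36 = 0.005472
Normalizing constant Z = 0.02464 + 0.0492 + 0.12608 + 0.007216 + 0.005472 = 0.21261.
P(location 6 | evidence) = 0.005472 / 0.21261 ≈ 0.026.

0.026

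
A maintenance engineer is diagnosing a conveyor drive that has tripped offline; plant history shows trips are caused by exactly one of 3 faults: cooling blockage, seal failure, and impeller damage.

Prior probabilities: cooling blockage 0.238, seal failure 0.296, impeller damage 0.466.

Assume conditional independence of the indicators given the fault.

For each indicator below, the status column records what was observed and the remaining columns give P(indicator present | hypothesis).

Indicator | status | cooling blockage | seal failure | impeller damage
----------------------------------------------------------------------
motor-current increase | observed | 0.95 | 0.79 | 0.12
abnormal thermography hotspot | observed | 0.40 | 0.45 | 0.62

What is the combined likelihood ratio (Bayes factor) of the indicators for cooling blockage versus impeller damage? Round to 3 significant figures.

5.11

The Bayes factor is the ratio of the joint likelihoods of the indicator pattern under the two hypotheses.
  cooling blockage: 0.95 × 0.40 = 0.38
  impeller damage: 0.12 × 0.62 = 0.0744
Bayes factor = 0.38 / 0.0744 ≈ 5.11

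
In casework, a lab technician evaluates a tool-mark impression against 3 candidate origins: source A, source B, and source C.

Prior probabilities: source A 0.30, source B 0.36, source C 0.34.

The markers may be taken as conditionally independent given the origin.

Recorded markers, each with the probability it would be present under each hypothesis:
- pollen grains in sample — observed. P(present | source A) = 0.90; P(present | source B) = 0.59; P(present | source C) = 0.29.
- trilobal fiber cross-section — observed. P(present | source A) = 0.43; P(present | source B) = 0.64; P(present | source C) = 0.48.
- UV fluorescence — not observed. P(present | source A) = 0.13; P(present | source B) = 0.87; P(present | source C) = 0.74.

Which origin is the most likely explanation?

For each hypothesis, the unnormalized posterior weight is prior × product of the marker likelihoods (using 1 − P(present | H) for each absent marker):
  source A: 0.30 × 0.90 × 0.43 × (1 − 0.13) = 0.10101
  source B: 0.36 × 0.59 × 0.64 × (1 − 0.87) = 0.017672
  source C: 0.34 × 0.29 × 0.48 × (1 − 0.74) = 0.012305
Normalizing constant Z = 0.10101 + 0.017672 + 0.012305 = 0.13098.
P(source A | evidence) ≈ 0.10101 / 0.13098 ≈ 0.771
P(source B | evidence) ≈ 0.017672 / 0.13098 ≈ 0.135
P(source C | evidence) ≈ 0.012305 / 0.13098 ≈ 0.094
The largest is 0.771, so source A is most probable.

source A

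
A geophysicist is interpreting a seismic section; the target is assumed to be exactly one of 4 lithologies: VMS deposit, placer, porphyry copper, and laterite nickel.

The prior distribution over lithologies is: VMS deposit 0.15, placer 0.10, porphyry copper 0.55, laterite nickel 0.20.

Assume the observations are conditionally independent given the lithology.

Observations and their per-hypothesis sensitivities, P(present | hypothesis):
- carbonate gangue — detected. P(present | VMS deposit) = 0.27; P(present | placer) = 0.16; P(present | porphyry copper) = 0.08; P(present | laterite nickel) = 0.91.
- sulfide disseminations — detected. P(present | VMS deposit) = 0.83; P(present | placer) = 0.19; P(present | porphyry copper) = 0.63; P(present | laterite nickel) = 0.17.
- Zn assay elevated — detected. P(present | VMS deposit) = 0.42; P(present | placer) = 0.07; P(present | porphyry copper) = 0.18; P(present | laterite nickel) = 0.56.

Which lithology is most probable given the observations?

laterite nickel

Multiply each prior by the joint likelihood of the evidence pattern:
  VMS deposit: 0.15 × 0.27 × 0.83 × 0.42 = 0.014118
  placer: 0.10 × 0.16 × 0.19 × 0.07 = 0.0002128
  porphyry copper: 0.55 × 0.08 × 0.63 × 0.18 = 0.0049896
  laterite nickel: 0.20 × 0.91 × 0.17 × 0.56 = 0.017326
Normalizing constant Z = 0.014118 + 0.0002128 + 0.0049896 + 0.017326 = 0.036647.
P(VMS deposit | evidence) ≈ 0.014118 / 0.036647 ≈ 0.385
P(placer | evidence) ≈ 0.0002128 / 0.036647 ≈ 0.006
P(porphyry copper | evidence) ≈ 0.0049896 / 0.036647 ≈ 0.136
P(laterite nickel | evidence) ≈ 0.017326 / 0.036647 ≈ 0.473
The largest is 0.473, so laterite nickel is most probable.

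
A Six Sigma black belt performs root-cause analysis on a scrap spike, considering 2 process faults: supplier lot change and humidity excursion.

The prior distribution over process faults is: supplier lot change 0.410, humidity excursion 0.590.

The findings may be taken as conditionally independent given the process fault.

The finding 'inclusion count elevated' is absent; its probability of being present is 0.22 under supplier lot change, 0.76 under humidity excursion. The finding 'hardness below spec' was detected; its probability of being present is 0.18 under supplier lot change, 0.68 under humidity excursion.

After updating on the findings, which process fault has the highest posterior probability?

humidity excursion

Multiply each prior by the joint likelihood of the evidence pattern (using 1 − P(present | H) for each absent finding):
  supplier lot change: 0.410 × (1 − 0.22) × 0.18 = 0.057564
  humidity excursion: 0.590 × (1 − 0.76) × 0.68 = 0.096288
Normalizing constant Z = 0.057564 + 0.096288 = 0.15385.
P(supplier lot change | evidence) ≈ 0.057564 / 0.15385 ≈ 0.374
P(humidity excursion | evidence) ≈ 0.096288 / 0.15385 ≈ 0.626
The largest is 0.626, so humidity excursion is most probable.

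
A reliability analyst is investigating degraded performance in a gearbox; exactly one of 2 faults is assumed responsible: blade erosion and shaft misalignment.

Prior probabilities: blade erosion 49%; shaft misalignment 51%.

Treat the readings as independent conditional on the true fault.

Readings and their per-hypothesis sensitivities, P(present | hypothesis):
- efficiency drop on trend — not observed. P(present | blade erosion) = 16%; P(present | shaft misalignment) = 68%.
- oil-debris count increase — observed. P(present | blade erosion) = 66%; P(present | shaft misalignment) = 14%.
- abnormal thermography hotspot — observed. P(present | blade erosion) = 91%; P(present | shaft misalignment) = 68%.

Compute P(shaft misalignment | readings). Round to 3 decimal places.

0.059

By Bayes' rule with conditional independence, the unnormalized weight for each hypothesis is prior × ∏ likelihoods (using 1 − P(present | H) for each absent reading):
  blade erosion: 0.49 × (1 − 0.16) × 0.66 × 0.91 = 0.24721
  shaft misalignment: 0.51 × (1 − 0.68) × 0.14 × 0.68 = 0.015537
Normalizing constant Z = 0.24721 + 0.015537 = 0.26274.
P(shaft misalignment | evidence) = 0.015537 / 0.26274 ≈ 0.059.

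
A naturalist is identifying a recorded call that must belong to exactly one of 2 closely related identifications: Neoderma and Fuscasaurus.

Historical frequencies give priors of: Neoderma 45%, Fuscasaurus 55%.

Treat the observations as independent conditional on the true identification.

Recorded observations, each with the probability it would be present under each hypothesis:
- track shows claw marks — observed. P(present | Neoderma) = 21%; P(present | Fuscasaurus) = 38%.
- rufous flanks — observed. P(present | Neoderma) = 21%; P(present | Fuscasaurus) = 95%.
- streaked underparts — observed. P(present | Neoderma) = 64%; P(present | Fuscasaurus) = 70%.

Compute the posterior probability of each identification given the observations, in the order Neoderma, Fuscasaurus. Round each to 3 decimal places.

By Bayes' rule with conditional independence, the unnormalized weight for each hypothesis is prior × ∏ likelihoods:
  Neoderma: 0.45 × 0.21 × 0.21 × 0.64 = 0.012701
  Fuscasaurus: 0.55 × 0.38 × 0.95 × 0.70 = 0.13898
Marginal likelihood of the evidence = 0.15169.
P(Neoderma | evidence) = 0.012701 / 0.15169 ≈ 0.084
P(Fuscasaurus | evidence) = 0.13898 / 0.15169 ≈ 0.916

0.084, 0.916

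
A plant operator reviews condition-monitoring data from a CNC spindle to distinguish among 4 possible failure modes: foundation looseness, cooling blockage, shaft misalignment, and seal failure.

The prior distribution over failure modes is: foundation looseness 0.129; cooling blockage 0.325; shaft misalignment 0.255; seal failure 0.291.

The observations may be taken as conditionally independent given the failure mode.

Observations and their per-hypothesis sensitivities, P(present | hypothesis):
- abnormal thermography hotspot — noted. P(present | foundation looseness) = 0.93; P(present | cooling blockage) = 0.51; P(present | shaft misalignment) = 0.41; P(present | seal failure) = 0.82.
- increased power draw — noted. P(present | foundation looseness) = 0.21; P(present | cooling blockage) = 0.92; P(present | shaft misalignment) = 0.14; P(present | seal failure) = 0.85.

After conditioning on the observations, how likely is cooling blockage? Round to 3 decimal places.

0.386

By Bayes' rule with conditional independence, the unnormalized weight for each hypothesis is prior × ∏ likelihoods:
  foundation looseness: 0.129 × 0.93 × 0.21 = 0.025194
  cooling blockage: 0.325 × 0.51 × 0.92 = 0.15249
  shaft misalignment: 0.255 × 0.41 × 0.14 = 0.014637
  seal failure: 0.291 × 0.82 × 0.85 = 0.20283
Normalizing constant Z = 0.025194 + 0.15249 + 0.014637 + 0.20283 = 0.39515.
P(cooling blockage | evidence) = 0.15249 / 0.39515 ≈ 0.386.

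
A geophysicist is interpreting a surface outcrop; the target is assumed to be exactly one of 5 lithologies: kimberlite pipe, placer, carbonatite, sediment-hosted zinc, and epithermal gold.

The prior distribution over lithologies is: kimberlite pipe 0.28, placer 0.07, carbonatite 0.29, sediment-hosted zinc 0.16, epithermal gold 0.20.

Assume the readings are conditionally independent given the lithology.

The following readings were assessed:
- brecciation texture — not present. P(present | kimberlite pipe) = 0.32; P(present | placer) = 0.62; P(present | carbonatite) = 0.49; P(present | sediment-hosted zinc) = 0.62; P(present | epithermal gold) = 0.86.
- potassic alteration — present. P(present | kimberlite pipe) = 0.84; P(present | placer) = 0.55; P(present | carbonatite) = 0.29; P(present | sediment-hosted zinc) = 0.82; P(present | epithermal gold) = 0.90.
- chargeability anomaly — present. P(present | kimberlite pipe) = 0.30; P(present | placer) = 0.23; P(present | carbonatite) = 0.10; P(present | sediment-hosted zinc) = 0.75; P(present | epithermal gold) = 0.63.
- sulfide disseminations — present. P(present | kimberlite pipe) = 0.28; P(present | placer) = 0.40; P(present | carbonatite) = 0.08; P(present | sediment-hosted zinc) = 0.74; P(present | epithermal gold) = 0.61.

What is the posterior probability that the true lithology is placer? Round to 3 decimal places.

Multiply each prior by the joint likelihood of the reading pattern (using 1 − P(present | H) for each absent reading):
  kimberlite pipe: 0.28 × (1 − 0.32) × 0.84 × 0.30 × 0.28 = 0.013435
  placer: 0.07 × (1 − 0.62) × 0.55 × 0.23 × 0.40 = 0.001346
  carbonatite: 0.29 × (1 − 0.49) × 0.29 × 0.10 × 0.08 = 0.00034313
  sediment-hosted zinc: 0.16 × (1 − 0.62) × 0.82 × 0.75 × 0.74 = 0.02767
  epithermal gold: 0.20 × (1 − 0.86) × 0.90 × 0.63 × 0.61 = 0.0096844
The unnormalized weights sum to 0.052478.
P(placer | evidence) = 0.001346 / 0.052478 ≈ 0.026.

0.026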